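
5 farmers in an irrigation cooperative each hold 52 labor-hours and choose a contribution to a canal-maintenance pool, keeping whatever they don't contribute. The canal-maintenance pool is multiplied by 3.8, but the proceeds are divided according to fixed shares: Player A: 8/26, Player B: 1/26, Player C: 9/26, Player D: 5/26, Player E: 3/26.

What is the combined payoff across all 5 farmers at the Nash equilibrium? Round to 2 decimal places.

For player j, contributing a unit is worthwhile iff 3.8 × (j's share) ≥ 1, i.e. iff j's share is at least 0.2632.
Player A and Player C are above the threshold, contributing 52 each; the remaining 3 contribute 0. Total contributed: 104.
The canal-maintenance pool pays out 3.8 × 104 = 395.20 in total (split across the unequal shares, but the aggregate is all that matters for the group sum).
The 3 free-riders keep 52 each, adding 156. Group total = 156 + 395.20 = 551.20.

551.20 labor-hours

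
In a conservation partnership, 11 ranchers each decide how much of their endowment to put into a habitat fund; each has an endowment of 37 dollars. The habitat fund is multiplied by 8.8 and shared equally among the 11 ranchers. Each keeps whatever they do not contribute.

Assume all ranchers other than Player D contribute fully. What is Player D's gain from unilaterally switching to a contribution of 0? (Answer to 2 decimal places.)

Switching from a contribution of 37 to 0 lets Player D keep an extra 37 dollars, but lowers the habitat fund by 37, which costs Player D their own share of that drop: 8.8/11 × 37 = 29.60.
Net gain = 37 − 29.60 = 7.40. The private return per contributed unit (0.8000) is below 1, so free-riding is indeed the best response regardless of what the others do.

7.40 dollars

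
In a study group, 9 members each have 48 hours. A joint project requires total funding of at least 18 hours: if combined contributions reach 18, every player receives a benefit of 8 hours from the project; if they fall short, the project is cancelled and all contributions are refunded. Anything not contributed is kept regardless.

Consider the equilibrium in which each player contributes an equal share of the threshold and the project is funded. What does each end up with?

54 hours

Equal share of the threshold: 18/9 = 2.
At this profile no one gains by cutting their contribution: any cut drops the total below 18, the project is cancelled, contributions are refunded, and the deviator ends with 48, which is less than 48 − 2 + 8 = 54. Contributing more than 2 just wastes the excess. So contributing exactly 2 is a best response.
Each player's payoff: 48 − 2 + 8 = 54.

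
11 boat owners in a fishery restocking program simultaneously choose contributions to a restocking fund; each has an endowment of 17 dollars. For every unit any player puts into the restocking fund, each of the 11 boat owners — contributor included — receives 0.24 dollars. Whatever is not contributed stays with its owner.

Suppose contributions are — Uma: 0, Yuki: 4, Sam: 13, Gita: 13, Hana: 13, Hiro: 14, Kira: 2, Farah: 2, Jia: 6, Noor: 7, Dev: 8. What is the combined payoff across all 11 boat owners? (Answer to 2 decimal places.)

Total contributed: 0 + 4 + 13 + 13 + 13 + 14 + 2 + 2 + 6 + 7 + 8 = 82; total kept: 11 × 17 − 82 = 105.
The restocking fund pays out 0.24 × 11 × 82 = 216.48 in aggregate.
Group total = 105 + 216.48 = 321.48.

321.48 dollars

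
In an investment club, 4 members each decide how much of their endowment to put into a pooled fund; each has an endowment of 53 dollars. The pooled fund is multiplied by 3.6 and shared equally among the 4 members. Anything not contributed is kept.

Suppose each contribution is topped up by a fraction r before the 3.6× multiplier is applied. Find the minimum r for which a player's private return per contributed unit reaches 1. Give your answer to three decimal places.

0.111

With matching at rate r, one contributed unit becomes (1 + r) in the pooled fund and returns 3.6 × (1 + r) / 4 to the contributor.
Setting this equal to 1: 1 + r = 4/3.6 = 1.1111.
So the minimum matching rate is r = 1.1111 − 1 = 0.111.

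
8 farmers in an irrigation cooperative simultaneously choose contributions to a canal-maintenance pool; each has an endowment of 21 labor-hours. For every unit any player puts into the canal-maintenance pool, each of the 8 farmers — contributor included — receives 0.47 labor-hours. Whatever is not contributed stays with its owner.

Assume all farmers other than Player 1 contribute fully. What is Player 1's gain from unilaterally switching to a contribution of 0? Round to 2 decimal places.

11.13 labor-hours

Switching from a contribution of 21 to 0 lets Player 1 keep an extra 21 labor-hours, but lowers the canal-maintenance pool by 21, which costs Player 1 their own share of that drop: 0.47 × 21 = 9.87.
Net gain = 21 − 9.87 = 11.13. The private return per contributed unit (0.47) is below 1, so free-riding is indeed the best response regardless of what the others do.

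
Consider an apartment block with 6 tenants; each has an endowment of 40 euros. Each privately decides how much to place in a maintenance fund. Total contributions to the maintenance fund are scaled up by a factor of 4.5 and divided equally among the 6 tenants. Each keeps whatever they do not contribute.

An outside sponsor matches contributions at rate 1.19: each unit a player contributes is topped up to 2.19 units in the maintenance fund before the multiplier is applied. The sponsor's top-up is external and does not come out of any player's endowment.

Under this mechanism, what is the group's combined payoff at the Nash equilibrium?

The effective private return per unit is now 4.5 × 2.19 / 6 = 1.6425 > 1, so every player's dominant strategy flips to full contribution.
So the Nash equilibrium is full contribution by all 6; the group earns 4.5 × 2.19 × 240 = 2365.20.

2365.20 euros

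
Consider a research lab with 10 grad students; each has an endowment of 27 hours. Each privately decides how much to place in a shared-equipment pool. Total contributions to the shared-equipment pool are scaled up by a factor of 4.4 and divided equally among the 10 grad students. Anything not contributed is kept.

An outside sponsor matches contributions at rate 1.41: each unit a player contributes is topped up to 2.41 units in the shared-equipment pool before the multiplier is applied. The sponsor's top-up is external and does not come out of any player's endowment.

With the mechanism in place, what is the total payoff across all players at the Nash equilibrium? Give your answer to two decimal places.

With the mechanism, a contributed unit returns 4.4 × 2.41 / 10 = 1.0604 per unit of net cost to the contributor — now above 1 — so contributing fully is weakly dominant for every player.
So the Nash equilibrium is full contribution by all 10; the group earns 4.4 × 2.41 × 270 = 2863.08.

2863.08 hours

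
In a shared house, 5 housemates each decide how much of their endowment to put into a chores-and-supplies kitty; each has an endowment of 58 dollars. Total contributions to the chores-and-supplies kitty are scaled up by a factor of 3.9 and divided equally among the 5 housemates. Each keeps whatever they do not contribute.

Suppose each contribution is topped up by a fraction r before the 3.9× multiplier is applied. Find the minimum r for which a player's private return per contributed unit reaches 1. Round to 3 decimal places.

With matching at rate r, one contributed unit becomes (1 + r) in the chores-and-supplies kitty and returns 3.9 × (1 + r) / 5 to the contributor.
Setting this equal to 1: 1 + r = 5/3.9 = 1.2821.
So the minimum matching rate is r = 1.2821 − 1 = 0.282.

0.282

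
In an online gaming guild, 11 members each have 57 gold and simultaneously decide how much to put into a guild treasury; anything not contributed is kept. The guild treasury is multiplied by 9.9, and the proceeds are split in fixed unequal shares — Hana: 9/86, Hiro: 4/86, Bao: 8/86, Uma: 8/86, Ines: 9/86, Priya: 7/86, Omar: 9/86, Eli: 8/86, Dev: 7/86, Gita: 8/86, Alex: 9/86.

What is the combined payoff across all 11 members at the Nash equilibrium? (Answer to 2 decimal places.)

Each unit j contributes comes back to j as 9.9 × (j's share), so j prefers to contribute only if that share exceeds 1/9.9 = 0.1010; otherwise keeping the unit dominates.
The shares above 0.1010 belong to Hana, Ines, Omar and Alex, contributing 57 each; the remaining 7 contribute 0. Total contributed: 228.
The guild treasury pays out 9.9 × 228 = 2257.20 in total (split across the unequal shares, but the aggregate is all that matters for the group sum).
The 7 free-riders keep 57 each, adding 399. Group total = 399 + 2257.20 = 2656.20.

2656.20 gold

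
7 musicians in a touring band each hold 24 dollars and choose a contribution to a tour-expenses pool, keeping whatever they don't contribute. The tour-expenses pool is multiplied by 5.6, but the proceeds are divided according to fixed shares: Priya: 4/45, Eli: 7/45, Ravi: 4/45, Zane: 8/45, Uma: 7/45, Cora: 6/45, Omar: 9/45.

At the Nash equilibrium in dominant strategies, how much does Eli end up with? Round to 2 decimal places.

Each unit j contributes comes back to j as 5.6 × (j's share), so j prefers to contribute only if that share exceeds 1/5.6 = 0.1786; otherwise keeping the unit dominates.
Omar alone (share 9/45) is above the threshold, contributing 24; the remaining 6 contribute 0. Total contributed: 24.
Eli keeps 24 and receives 5.6 × 24 × 7/45 = 20.91 from the tour-expenses pool, for a payoff of 44.91.

44.91 dollars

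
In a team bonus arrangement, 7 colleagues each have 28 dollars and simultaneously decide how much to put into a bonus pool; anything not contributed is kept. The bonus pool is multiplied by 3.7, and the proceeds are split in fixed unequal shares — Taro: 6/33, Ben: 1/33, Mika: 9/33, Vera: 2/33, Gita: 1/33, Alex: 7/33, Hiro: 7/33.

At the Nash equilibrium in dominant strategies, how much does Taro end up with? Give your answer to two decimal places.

For player j, contributing a unit is worthwhile iff 3.7 × (j's share) ≥ 1, i.e. iff j's share is at least 0.2703.
Only Mika (9/33) clears that bar, contributing 28; the remaining 6 contribute 0. Total contributed: 28.
Taro keeps 28 and receives 3.7 × 28 × 6/33 = 18.84 from the bonus pool, for a payoff of 46.84.

46.84 dollars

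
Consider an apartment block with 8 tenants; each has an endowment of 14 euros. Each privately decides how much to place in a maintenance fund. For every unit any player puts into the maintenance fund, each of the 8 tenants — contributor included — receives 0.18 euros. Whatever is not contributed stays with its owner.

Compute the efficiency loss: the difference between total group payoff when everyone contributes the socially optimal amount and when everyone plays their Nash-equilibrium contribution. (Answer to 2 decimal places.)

49.28 euros

The private return per contributed unit is 0.18 < 1, so contributing 0 is dominant for every player. At the Nash equilibrium everyone keeps their 14, and the group total is 8 × 14 = 112.
Each contributed unit returns 1.440 to the group as a whole (0.18 to each of 8 players), which exceeds 1, so the social optimum is full contribution: group total = 1.440 × 112 = 161.28.
Efficiency loss = 161.28 − 112 = 49.28.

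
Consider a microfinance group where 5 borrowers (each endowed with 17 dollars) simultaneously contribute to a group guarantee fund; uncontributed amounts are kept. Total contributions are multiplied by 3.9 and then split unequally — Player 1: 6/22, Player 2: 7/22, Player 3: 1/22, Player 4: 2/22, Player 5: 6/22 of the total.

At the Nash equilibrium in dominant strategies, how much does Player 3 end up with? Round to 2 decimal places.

26.04 dollars

A player with share s gets back 3.9·s per unit contributed, so full contribution is dominant for anyone with s > 1/3.9 = 0.2564 and zero contribution is dominant for anyone below.
The shares above 0.2564 belong to Player 1, Player 2 and Player 5, contributing 17 each; the remaining 2 contribute 0. Total contributed: 51.
Player 3 keeps 17 and receives 3.9 × 51 × 1/22 = 9.04 from the group guarantee fund, for a payoff of 26.04.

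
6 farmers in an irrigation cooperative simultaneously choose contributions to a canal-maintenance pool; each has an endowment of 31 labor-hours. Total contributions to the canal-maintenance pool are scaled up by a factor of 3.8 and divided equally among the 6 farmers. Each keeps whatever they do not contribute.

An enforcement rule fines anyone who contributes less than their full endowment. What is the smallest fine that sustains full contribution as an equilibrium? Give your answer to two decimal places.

11.37 labor-hours

Given the others contribute fully, the best deviation is to contribute 0 (any partial contribution still incurs the fine and gives up units whose private return 0.6333 is below 1).
Deviating from 31 to 0 saves 31 labor-hours but forfeits the deviator's share of the drop in the canal-maintenance pool: 3.8/6 × 31 = 19.63.
So the deviation gain is 31 − 19.63 = 11.37, and the fine must be at least 11.37 labor-hours to wipe it out.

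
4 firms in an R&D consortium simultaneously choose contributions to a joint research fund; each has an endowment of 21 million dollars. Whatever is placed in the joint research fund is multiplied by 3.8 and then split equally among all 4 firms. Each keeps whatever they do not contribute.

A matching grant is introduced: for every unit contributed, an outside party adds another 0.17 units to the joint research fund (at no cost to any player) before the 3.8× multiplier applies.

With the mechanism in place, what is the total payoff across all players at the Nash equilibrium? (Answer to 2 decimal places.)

373.46 million dollars

With the mechanism, a contributed unit returns 3.8 × 1.17 / 4 = 1.1115 per unit of net cost to the contributor — now above 1 — so contributing fully is weakly dominant for every player.
At the Nash equilibrium everyone contributes 21. Group total payoff = 3.8 × 1.17 × 84 = 373.46.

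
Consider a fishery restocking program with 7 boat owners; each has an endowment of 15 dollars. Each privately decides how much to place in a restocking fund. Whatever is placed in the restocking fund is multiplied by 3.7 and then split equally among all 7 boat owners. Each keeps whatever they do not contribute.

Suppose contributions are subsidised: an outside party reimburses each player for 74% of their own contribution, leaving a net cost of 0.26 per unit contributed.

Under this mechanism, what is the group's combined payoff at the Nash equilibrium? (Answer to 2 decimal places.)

Under the mechanism each unit contributed yields (3.7/7) / 0.26 = 2.0330 back to its contributor per unit of net cost, which exceeds 1, making full contribution the dominant choice for everyone.
So the Nash equilibrium is full contribution by all 7; the group earns 7 × (15 × 0.74 + 3.7 × 15) = 466.20.

466.20 dollars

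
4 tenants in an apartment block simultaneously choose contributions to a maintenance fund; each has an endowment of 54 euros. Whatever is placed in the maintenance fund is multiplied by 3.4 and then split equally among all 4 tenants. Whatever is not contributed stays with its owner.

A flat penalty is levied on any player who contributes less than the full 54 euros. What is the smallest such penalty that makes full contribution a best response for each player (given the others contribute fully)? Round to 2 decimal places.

Given the others contribute fully, the best deviation is to contribute 0 (any partial contribution still incurs the fine and gives up units whose private return 0.8500 is below 1).
Deviating from 54 to 0 saves 54 euros but forfeits the deviator's share of the drop in the maintenance fund: 3.4/4 × 54 = 45.90.
So the deviation gain is 54 − 45.90 = 8.10, and the fine must be at least 8.10 euros to wipe it out.

8.10 euros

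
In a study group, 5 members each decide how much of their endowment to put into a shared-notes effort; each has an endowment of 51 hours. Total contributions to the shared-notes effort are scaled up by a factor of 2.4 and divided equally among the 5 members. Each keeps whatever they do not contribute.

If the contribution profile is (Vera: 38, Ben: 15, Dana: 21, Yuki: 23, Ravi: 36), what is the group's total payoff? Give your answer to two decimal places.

441.20 hours

Total contributed: 38 + 15 + 21 + 23 + 36 = 133; total kept: 5 × 51 − 133 = 122.
The shared-notes effort pays out 2.4 × 133 = 319.20 in aggregate.
Group total = 122 + 319.20 = 441.20.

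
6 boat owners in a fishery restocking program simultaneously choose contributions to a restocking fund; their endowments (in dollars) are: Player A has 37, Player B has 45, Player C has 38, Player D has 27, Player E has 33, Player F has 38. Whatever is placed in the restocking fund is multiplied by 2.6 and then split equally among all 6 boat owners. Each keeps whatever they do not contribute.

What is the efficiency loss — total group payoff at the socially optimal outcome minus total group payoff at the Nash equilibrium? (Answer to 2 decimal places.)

The private return per contributed unit is 2.6/6 = 0.4333 < 1 for every player regardless of endowment, so the Nash equilibrium is zero contribution and the group total is Σ E_j = 37 + 45 + 38 + 27 + 33 + 38 = 218.
Each contributed unit returns 2.600 to the group, so the social optimum is full contribution by everyone: group total = 2.600 × 218 = 566.80.
Efficiency loss = (2.600 − 1) × 218 = 348.80.

348.80 dollars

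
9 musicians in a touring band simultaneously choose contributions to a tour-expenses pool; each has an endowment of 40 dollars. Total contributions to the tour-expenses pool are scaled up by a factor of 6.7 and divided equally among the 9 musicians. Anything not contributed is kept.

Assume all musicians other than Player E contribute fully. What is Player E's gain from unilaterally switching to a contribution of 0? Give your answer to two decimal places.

Switching from a contribution of 40 to 0 lets Player E keep an extra 40 dollars, but lowers the tour-expenses pool by 40, which costs Player E their own share of that drop: 6.7/9 × 40 = 29.78.
Net gain = 40 − 29.78 = 10.22. The private return per contributed unit (0.7444) is below 1, so free-riding is indeed the best response regardless of what the others do.

10.22 dollars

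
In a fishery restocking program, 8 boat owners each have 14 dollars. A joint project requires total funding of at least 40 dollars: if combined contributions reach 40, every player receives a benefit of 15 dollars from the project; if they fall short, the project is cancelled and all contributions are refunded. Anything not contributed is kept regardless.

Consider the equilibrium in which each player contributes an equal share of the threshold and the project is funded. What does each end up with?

24 dollars

Equal share of the threshold: 40/8 = 5.
At this profile no one gains by cutting their contribution: any cut drops the total below 40, the project is cancelled, contributions are refunded, and the deviator ends with 14, which is less than 14 − 5 + 15 = 24. Contributing more than 5 just wastes the excess. So contributing exactly 5 is a best response.
Each player's payoff: 14 − 5 + 15 = 24.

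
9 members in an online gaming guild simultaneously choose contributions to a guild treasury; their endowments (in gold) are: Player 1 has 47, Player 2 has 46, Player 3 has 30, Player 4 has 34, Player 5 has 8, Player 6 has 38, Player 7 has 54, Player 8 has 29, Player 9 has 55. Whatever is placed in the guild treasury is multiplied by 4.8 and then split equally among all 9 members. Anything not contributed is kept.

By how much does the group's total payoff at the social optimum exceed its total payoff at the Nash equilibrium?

The private return per contributed unit is 4.8/9 = 0.5333 < 1 for every player regardless of endowment, so the Nash equilibrium is zero contribution and the group total is Σ E_j = 47 + 46 + 30 + 34 + 8 + 38 + 54 + 29 + 55 = 341.
Each contributed unit returns 4.800 to the group, so the social optimum is full contribution by everyone: group total = 4.800 × 341 = 1636.80.
Efficiency loss = (4.800 − 1) × 341 = 1295.80.

1295.80 gold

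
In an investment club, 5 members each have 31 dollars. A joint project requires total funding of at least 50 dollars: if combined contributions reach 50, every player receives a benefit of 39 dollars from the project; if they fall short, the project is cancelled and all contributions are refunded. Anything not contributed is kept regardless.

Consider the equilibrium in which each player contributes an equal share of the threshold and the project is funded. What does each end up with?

Equal share of the threshold: 50/5 = 10.
At this profile no one gains by cutting their contribution: any cut drops the total below 50, the project is cancelled, contributions are refunded, and the deviator ends with 31, which is less than 31 − 10 + 39 = 60. Contributing more than 10 just wastes the excess. So contributing exactly 10 is a best response.
Each player's payoff: 31 − 10 + 39 = 60.

60 dollars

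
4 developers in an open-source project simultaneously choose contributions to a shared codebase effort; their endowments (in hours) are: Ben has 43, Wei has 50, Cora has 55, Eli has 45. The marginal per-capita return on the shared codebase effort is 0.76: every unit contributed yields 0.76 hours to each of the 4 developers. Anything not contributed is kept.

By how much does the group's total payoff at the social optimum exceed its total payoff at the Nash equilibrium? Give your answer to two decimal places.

The private return per contributed unit is 0.76 < 1 for everyone, so the Nash equilibrium is zero contribution and the group total is Σ E_j = 43 + 50 + 55 + 45 = 193.
Each contributed unit returns 3.040 to the group, so the social optimum is full contribution by everyone: group total = 3.040 × 193 = 586.72.
Efficiency loss = (3.040 − 1) × 193 = 393.72.

393.72 hours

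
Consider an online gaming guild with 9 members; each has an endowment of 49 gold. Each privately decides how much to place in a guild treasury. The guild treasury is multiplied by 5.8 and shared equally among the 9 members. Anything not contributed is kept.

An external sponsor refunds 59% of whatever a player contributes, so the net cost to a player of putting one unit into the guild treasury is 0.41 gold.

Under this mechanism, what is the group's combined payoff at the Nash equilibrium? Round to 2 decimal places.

2817.99 gold

Under the mechanism each unit contributed yields (5.8/9) / 0.41 = 1.5718 back to its contributor per unit of net cost, which exceeds 1, making full contribution the dominant choice for everyone.
So the Nash equilibrium is full contribution by all 9; the group earns 9 × (49 × 0.59 + 5.8 × 49) = 2817.99.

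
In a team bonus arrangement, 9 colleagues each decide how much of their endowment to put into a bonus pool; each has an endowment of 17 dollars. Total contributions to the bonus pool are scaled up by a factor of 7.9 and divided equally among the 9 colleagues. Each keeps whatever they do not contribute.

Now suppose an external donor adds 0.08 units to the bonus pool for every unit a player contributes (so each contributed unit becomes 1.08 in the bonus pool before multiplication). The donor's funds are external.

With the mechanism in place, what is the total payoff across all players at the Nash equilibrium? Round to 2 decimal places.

Even with the mechanism, each unit contributed returns only 7.9 × 1.08 / 9 = 0.9480 per unit of net cost, so contributing nothing is still dominant.
Everyone keeps their endowment and the group total is 9 × 17 = 153.

153.00 dollars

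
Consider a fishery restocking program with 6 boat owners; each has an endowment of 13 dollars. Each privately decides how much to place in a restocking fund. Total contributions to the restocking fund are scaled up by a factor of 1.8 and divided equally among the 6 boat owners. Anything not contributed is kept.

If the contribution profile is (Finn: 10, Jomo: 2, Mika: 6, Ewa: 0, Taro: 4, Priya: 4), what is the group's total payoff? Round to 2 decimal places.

98.80 dollars

Total contributed: 10 + 2 + 6 + 0 + 4 + 4 = 26; total kept: 6 × 13 − 26 = 52.
The restocking fund pays out 1.8 × 26 = 46.80 in aggregate.
Group total = 52 + 46.80 = 98.80.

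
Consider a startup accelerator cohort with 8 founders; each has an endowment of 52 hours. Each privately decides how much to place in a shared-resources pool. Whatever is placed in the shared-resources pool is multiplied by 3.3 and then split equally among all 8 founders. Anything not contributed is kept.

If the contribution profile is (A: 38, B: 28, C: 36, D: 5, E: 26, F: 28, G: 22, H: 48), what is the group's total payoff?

947.30 hours

Total contributed: 38 + 28 + 36 + 5 + 26 + 28 + 22 + 48 = 231; total kept: 8 × 52 − 231 = 185.
The shared-resources pool pays out 3.3 × 231 = 762.30 in aggregate.
Group total = 185 + 762.30 = 947.30.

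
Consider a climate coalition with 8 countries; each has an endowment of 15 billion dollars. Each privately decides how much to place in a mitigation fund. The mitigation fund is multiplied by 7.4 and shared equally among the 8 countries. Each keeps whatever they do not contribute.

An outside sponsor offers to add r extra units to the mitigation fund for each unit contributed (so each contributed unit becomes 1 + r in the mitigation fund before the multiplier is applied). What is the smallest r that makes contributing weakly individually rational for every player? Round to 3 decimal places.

With matching at rate r, one contributed unit becomes (1 + r) in the mitigation fund and returns 7.4 × (1 + r) / 8 to the contributor.
Setting this equal to 1: 1 + r = 8/7.4 = 1.0811.
So the minimum matching rate is r = 1.0811 − 1 = 0.081.

0.081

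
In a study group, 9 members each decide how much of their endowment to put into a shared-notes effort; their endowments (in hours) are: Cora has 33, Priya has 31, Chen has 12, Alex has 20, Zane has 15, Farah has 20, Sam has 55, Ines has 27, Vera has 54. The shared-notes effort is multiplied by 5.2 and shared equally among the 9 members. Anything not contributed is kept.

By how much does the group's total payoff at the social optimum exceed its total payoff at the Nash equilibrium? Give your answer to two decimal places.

The private return per contributed unit is 5.2/9 = 0.5778 < 1 for every player regardless of endowment, so the Nash equilibrium is zero contribution and the group total is Σ E_j = 33 + 31 + 12 + 20 + 15 + 20 + 55 + 27 + 54 = 267.
Each contributed unit returns 5.200 to the group, so the social optimum is full contribution by everyone: group total = 5.200 × 267 = 1388.40.
Efficiency loss = (5.200 − 1) × 267 = 1121.40.

1121.40 hours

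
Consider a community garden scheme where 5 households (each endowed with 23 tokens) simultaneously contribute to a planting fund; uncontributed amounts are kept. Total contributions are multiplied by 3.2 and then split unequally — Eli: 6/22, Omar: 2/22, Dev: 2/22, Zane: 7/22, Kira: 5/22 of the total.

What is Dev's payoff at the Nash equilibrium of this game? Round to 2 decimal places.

Player j's private return per contributed unit is 3.2 × (j's share). Contributing is weakly dominant for j when that share is at least 1/3.2 = 0.3125, and contributing 0 is dominant otherwise.
Zane alone (share 7/22) is above the threshold, contributing 23; the remaining 4 contribute 0. Total contributed: 23.
Dev keeps 23 and receives 3.2 × 23 × 2/22 = 6.69 from the planting fund, for a payoff of 29.69.

29.69 tokens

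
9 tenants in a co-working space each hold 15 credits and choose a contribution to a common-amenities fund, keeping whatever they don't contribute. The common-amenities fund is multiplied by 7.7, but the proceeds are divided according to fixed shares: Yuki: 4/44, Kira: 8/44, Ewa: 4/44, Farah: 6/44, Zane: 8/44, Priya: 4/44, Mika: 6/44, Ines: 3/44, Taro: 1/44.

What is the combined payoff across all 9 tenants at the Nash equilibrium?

537.00 credits

Player j's private return per contributed unit is 7.7 × (j's share). Contributing is weakly dominant for j when that share is at least 1/7.7 = 0.1299, and contributing 0 is dominant otherwise.
The shares above 0.1299 belong to Kira, Farah, Zane and Mika, contributing 15 each; the remaining 5 contribute 0. Total contributed: 60.
The common-amenities fund pays out 7.7 × 60 = 462.00 in total (split across the unequal shares, but the aggregate is all that matters for the group sum).
The 5 free-riders keep 15 each, adding 75. Group total = 75 + 462.00 = 537.00.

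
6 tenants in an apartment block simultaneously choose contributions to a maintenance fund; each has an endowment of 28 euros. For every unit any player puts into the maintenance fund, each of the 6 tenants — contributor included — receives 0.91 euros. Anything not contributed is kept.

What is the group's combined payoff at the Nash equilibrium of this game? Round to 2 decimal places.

168.00 euros

The private return per contributed unit is 0.91 < 1, so contributing 0 is dominant for every player. At the Nash equilibrium everyone keeps their 28, and the group total is 6 × 28 = 168.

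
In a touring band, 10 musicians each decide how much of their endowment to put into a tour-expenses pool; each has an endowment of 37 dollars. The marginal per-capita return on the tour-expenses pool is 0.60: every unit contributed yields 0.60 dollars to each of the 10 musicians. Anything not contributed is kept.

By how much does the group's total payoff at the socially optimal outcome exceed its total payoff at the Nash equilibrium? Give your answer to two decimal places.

1850.00 dollars

The private return per contributed unit is 0.60 < 1, so contributing 0 is dominant for every player. At the Nash equilibrium everyone keeps their 37, and the group total is 10 × 37 = 370.
Each contributed unit returns 6.000 to the group as a whole (0.60 to each of 10 players), which exceeds 1, so the social optimum is full contribution: group total = 6.000 × 370 = 2220.00.
Efficiency loss = 2220.00 − 370 = 1850.00.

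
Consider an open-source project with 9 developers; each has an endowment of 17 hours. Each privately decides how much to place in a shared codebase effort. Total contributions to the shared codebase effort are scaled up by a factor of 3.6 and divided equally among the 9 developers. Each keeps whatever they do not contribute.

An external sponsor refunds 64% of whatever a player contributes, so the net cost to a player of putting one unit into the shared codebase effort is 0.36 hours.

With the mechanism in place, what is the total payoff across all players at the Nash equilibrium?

648.72 hours

The effective private return per unit is now (3.6/9) / 0.36 = 1.1111 > 1, so every player's dominant strategy flips to full contribution.
So the Nash equilibrium is full contribution by all 9; the group earns 9 × (17 × 0.64 + 3.6 × 17) = 648.72.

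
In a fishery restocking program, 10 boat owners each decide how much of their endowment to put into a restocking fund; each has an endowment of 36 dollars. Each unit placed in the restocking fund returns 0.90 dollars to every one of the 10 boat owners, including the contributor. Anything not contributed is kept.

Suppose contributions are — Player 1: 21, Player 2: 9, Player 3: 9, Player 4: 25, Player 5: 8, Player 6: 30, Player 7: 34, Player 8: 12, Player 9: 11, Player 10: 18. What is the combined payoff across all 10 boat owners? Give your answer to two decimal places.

Total contributed: 21 + 9 + 9 + 25 + 8 + 30 + 34 + 12 + 11 + 18 = 177; total kept: 10 × 36 − 177 = 183.
The restocking fund pays out 0.90 × 10 × 177 = 1593.00 in aggregate.
Group total = 183 + 1593.00 = 1776.00.

1776.00 dollars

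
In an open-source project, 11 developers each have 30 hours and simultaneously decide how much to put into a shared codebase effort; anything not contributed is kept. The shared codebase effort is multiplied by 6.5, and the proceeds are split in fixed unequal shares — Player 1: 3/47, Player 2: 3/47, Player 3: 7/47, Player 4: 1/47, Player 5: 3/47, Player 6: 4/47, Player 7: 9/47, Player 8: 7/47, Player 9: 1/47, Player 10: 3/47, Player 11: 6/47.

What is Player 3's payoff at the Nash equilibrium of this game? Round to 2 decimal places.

Player j's private return per contributed unit is 6.5 × (j's share). Contributing is weakly dominant for j when that share is at least 1/6.5 = 0.1538, and contributing 0 is dominant otherwise.
Only Player 7 (9/47) clears that bar, contributing 30; the remaining 10 contribute 0. Total contributed: 30.
Player 3 keeps 30 and receives 6.5 × 30 × 7/47 = 29.04 from the shared codebase effort, for a payoff of 59.04.

59.04 hours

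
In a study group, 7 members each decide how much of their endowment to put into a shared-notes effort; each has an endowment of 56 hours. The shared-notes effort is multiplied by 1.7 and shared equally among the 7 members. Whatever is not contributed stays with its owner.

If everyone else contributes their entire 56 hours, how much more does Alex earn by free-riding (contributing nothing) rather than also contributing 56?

Switching from a contribution of 56 to 0 lets Alex keep an extra 56 hours, but lowers the shared-notes effort by 56, which costs Alex their own share of that drop: 1.7/7 × 56 = 13.60.
Net gain = 56 − 13.60 = 42.40. The private return per contributed unit (0.2429) is below 1, so free-riding is indeed the best response regardless of what the others do.

42.40 hours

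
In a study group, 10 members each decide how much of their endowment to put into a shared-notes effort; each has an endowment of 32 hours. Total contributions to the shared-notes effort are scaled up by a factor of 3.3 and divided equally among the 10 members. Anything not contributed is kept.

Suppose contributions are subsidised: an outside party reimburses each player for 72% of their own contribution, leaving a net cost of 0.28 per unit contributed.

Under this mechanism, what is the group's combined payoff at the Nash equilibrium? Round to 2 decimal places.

1286.40 hours

The effective private return per unit is now (3.3/10) / 0.28 = 1.1786 > 1, so every player's dominant strategy flips to full contribution.
So the Nash equilibrium is full contribution by all 10; the group earns 10 × (32 × 0.72 + 3.3 × 32) = 1286.40.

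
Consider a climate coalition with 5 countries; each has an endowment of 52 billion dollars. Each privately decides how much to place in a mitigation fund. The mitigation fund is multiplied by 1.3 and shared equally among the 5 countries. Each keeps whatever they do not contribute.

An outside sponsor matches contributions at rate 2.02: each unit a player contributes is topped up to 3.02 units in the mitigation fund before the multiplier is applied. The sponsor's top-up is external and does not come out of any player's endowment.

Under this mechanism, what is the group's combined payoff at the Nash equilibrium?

The effective private return is 1.3 × 3.02 / 5 = 0.7852, which is still under 1, so the mechanism doesn't change anyone's dominant strategy: zero contribution.
At the Nash equilibrium no one contributes; group total payoff = 5 × 52 = 260.

260.00 billion dollars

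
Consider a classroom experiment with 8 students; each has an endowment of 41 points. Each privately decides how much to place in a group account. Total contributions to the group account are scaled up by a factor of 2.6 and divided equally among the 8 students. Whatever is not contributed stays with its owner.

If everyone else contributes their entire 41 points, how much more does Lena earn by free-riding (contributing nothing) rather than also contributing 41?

Switching from a contribution of 41 to 0 lets Lena keep an extra 41 points, but lowers the group account by 41, which costs Lena their own share of that drop: 2.6/8 × 41 = 13.32.
Net gain = 41 − 13.32 = 27.68. The private return per contributed unit (0.3250) is below 1, so free-riding is indeed the best response regardless of what the others do.

27.68 points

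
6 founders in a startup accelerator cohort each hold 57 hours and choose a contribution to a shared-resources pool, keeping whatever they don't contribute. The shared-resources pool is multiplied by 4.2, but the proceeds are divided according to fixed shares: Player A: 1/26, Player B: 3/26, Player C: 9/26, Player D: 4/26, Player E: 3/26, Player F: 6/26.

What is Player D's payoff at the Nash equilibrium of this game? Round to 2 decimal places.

For player j, contributing a unit is worthwhile iff 4.2 × (j's share) ≥ 1, i.e. iff j's share is at least 0.2381.
Player C alone (share 9/26) is above the threshold, contributing 57; the remaining 5 contribute 0. Total contributed: 57.
Player D keeps 57 and receives 4.2 × 57 × 4/26 = 36.83 from the shared-resources pool, for a payoff of 93.83.

93.83 hours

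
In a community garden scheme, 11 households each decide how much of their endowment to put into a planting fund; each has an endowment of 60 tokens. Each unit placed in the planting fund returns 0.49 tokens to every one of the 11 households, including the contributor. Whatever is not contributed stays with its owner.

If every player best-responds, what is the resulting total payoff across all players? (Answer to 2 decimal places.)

The private return per contributed unit is 0.49 < 1, so contributing 0 is dominant for every player. At the Nash equilibrium everyone keeps their 60, and the group total is 11 × 60 = 660.

660.00 tokens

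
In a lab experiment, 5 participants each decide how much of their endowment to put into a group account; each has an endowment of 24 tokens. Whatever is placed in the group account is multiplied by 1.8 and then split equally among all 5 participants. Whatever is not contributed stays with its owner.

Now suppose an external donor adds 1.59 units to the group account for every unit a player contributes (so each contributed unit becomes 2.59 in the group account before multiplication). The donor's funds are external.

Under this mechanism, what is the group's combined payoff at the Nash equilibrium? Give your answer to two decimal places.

120.00 tokens

With the mechanism, a contributed unit returns 1.8 × 2.59 / 5 = 0.9324 per unit of net cost — still below 1 — so contributing 0 remains dominant for every player.
At the Nash equilibrium no one contributes; group total payoff = 5 × 24 = 120.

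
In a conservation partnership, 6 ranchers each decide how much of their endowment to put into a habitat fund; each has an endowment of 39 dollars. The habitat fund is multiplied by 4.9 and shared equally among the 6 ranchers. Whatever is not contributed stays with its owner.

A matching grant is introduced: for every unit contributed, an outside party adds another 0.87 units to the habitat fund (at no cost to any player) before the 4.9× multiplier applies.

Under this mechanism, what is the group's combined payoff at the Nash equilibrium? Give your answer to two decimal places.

2144.14 dollars

With the mechanism, a contributed unit returns 4.9 × 1.87 / 6 = 1.5272 per unit of net cost to the contributor — now above 1 — so contributing fully is weakly dominant for every player.
So the Nash equilibrium is full contribution by all 6; the group earns 4.9 × 1.87 × 234 = 2144.14.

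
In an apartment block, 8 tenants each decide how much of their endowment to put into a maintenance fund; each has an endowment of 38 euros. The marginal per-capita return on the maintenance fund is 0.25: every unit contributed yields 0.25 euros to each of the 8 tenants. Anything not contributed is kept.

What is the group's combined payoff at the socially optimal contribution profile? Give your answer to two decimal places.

608.00 euros

Each contributed unit returns 2.000 to the group as a whole (0.25 to each of 8 players), which exceeds 1, so the social optimum is full contribution: group total = 2.000 × 304 = 608.00.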